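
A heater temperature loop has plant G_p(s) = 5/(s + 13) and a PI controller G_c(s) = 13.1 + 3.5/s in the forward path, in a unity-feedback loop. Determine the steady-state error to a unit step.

The open loop G_c(s)G_p(s) has a pole at the origin (type 1), so the static position error constant is infinite and e_ss = 1/(1+∞) = 0.

0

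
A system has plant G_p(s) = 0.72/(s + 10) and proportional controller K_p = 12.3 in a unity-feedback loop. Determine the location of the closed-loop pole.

s = -18.86

Closed-loop transfer function: T(s) = K_p·G_p(s)/(1 + K_p·G_p(s)) = 8.856/(s + 10 + 8.856) = 8.856/(s + 18.86).
The closed-loop pole is at s = −18.86.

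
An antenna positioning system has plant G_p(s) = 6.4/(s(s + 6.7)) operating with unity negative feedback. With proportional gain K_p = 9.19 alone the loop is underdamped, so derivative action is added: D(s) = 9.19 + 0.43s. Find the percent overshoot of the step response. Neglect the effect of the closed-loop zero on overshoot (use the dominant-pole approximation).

8.56%

Forward path: (9.19 + 0.43s)·6.4/(s(s+6.7)). The closed-loop characteristic equation is s² + (6.7 + 6.4·0.43)s + 6.4·9.19 = 0.
That is s² + 9.452s + 58.82 = 0, so ω_n = 7.669 rad/s and ζ = 9.452/(2·7.669) = 0.6162.
%OS = 100·exp(−πζ/√(1−ζ²)) = 8.56%.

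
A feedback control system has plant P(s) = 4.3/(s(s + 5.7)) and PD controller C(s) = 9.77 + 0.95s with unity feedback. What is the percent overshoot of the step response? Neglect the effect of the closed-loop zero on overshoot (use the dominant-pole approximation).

Forward path: (9.77 + 0.95s)·4.3/(s(s+5.7)). The closed-loop characteristic equation is s² + (5.7 + 4.3·0.95)s + 4.3·9.77 = 0.
That is s² + 9.785s + 42.01 = 0, so ω_n = 6.482 rad/s and ζ = 9.785/(2·6.482) = 0.7548.
%OS = 100·exp(−πζ/√(1−ζ²)) = 2.69%.

2.69%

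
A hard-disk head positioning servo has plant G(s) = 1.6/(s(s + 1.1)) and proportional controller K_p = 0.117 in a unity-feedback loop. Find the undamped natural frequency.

ω_n = 0.433 rad/s

With unity feedback the closed-loop characteristic equation is s² + 1.1s + 0.117·1.6 = s² + 1.1s + 0.1872 = 0.
So ω_n² = 0.1872 ⇒ ω_n = 0.4327 rad/s, and ζ = 1.1/(2ω_n) = 1.27.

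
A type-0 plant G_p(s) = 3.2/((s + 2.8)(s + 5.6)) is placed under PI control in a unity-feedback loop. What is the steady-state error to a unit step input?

The PI controller's integrator makes the forward path type 1, so e_ss to a step is zero.

0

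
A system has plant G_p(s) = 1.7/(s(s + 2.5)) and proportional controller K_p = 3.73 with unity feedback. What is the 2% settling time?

T_s ≈ 3.2 s

From 1 + K_pG_p(s) = 0: s² + 2.5s + 6.341 = 0 ⇒ ω_n = 2.518, ζ = 0.4964.
2% settling time T_s ≈ 4/(ζω_n) = 4/1.25 = 3.2 s.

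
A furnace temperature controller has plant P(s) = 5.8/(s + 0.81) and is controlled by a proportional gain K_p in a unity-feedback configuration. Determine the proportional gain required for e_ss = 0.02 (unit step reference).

The loop is type 0, so e_ss(step) = 1/(1 + K_pos) with K_pos = K_p·P(0).
P(0) = 7.16. Require 1/(1 + K_p·7.16) = 0.02, so 1 + 7.16·K_p = 50.
K_p = (50 − 1)/7.16 = 6.84.

K_p = 6.84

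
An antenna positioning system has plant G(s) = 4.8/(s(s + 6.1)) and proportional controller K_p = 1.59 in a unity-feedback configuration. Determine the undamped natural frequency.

ω_n = 2.76 rad/s

The closed-loop denominator is s(s+6.1) + 1.59·4.8 = s² + 6.1s + 7.632.
So ω_n² = 7.632 ⇒ ω_n = 2.763 rad/s, and ζ = 6.1/(2ω_n) = 1.1.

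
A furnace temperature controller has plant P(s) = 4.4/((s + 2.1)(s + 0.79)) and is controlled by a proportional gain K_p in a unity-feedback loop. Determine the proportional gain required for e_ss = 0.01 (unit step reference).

K_p = 37.3

Steady-state error for a unit step on this type-0 loop is 1/(1 + K_p·P(0)).
P(0) = 2.652. Require 1/(1 + K_p·2.652) = 0.01, so 1 + 2.652·K_p = 100.
K_p = (100 − 1)/2.652 = 37.3.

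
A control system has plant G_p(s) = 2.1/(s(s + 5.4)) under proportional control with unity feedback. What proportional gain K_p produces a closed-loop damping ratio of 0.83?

K_p = 5.04

Closed-loop characteristic equation: s² + 5.4s + K_p·2.1 = 0.
So ω_n = √(2.1K_p) and 2ζω_n = 5.4, giving ζ = 5.4/(2√(2.1K_p)).
Setting ζ = 0.83: √(2.1K_p) = 5.4/(2·0.83) = 3.253, so K_p = 10.58/2.1 = 5.04.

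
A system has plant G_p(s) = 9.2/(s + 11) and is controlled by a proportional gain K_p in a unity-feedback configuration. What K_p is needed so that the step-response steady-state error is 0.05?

The loop is type 0, so e_ss(step) = 1/(1 + K_pos) with K_pos = K_p·G_p(0).
G_p(0) = 0.8364. Require 1/(1 + K_p·0.8364) = 0.05, so 1 + 0.8364·K_p = 20.
K_p = (20 − 1)/0.8364 = 22.7.

K_p = 22.7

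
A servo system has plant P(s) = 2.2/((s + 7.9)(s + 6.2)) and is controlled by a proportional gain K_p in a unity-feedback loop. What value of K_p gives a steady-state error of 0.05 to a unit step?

K_p = 423

For a type-0 loop with proportional control, e_ss = 1/(1 + K_p·P(0)).
P(0) = 0.04492. Require 1/(1 + K_p·0.04492) = 0.05, so 1 + 0.04492·K_p = 20.
K_p = (20 − 1)/0.04492 = 423.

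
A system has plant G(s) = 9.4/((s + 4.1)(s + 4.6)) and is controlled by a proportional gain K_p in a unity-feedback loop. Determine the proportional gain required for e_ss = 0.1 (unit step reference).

Steady-state error for a unit step on this type-0 loop is 1/(1 + K_p·G(0)).
G(0) = 0.4984. Require 1/(1 + K_p·0.4984) = 0.1, so 1 + 0.4984·K_p = 10.
K_p = (10 − 1)/0.4984 = 18.1.

K_p = 18.1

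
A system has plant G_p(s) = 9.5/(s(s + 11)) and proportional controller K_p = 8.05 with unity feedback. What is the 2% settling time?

T_s ≈ 0.727 s

The closed-loop denominator s² + 11s + 76.48 gives ω_n = √76.48 = 8.745 and ζ = 11/(2ω_n) = 0.6289.
2% settling time T_s ≈ 4/(ζω_n) = 4/5.5 = 0.727 s.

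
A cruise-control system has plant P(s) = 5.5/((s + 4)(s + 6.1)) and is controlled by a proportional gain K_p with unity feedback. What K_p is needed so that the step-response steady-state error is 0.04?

K_p = 106

The loop is type 0, so e_ss(step) = 1/(1 + K_pos) with K_pos = K_p·P(0).
P(0) = 0.2254. Require 1/(1 + K_p·0.2254) = 0.04, so 1 + 0.2254·K_p = 25.
K_p = (25 − 1)/0.2254 = 106.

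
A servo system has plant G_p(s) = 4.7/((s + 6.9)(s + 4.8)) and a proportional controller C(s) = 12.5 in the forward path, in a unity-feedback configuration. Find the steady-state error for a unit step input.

0.361

The loop is type 0. Static position error constant K_pos = C(0)·G_p(0) = 12.5·0.1419 = 1.774.
Steady-state error to a unit step: e_ss = 1/(1+K_pos) = 1/2.774 = 0.361.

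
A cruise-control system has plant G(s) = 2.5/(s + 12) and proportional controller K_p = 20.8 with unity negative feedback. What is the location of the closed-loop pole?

s = -64

Closed-loop transfer function: T(s) = K_p·G(s)/(1 + K_p·G(s)) = 52/(s + 12 + 52) = 52/(s + 64).
The closed-loop pole is at s = −64.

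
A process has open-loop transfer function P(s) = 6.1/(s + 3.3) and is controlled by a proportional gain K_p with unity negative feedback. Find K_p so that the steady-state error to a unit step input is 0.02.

For a type-0 loop with proportional control, e_ss = 1/(1 + K_p·P(0)).
P(0) = 1.848. Require 1/(1 + K_p·1.848) = 0.02, so 1 + 1.848·K_p = 50.
K_p = (50 − 1)/1.848 = 26.5.

K_p = 26.5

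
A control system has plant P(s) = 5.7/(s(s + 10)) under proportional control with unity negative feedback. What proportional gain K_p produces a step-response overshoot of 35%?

K_p = 43.7

From %OS = 100·exp(−πζ/√(1−ζ²)) = 35%, ζ = −ln(0.35)/√(π²+ln²(0.35)) = 0.3169.
Characteristic equation s² + 10s + 5.7K_p = 0 gives ζ = 10/(2√(5.7K_p)).
Setting ζ = 0.3169: √(5.7K_p) = 10/(2·0.3169) = 15.78, so K_p = 248.9/5.7 = 43.7.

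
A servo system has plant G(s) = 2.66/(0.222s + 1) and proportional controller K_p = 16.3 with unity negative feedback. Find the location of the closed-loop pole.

s = -199.8

Closed loop: T(s) = K_p·G/(1+K_p·G) = 43.36/(0.222s + 1 + 43.36), with pole at s = −(1 + 43.36)/0.222 = −199.8.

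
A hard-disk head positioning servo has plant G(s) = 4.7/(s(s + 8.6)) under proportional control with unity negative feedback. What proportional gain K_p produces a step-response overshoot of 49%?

K_p = 80.2

From %OS = 100·exp(−πζ/√(1−ζ²)) = 49%, ζ = −ln(0.49)/√(π²+ln²(0.49)) = 0.2214.
Characteristic equation s² + 8.6s + 4.7K_p = 0 gives ζ = 8.6/(2√(4.7K_p)).
Setting ζ = 0.2214: √(4.7K_p) = 8.6/(2·0.2214) = 19.42, so K_p = 377.1/4.7 = 80.2.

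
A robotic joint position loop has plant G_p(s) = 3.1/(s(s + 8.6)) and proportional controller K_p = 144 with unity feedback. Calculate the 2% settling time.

T_s ≈ 0.93 s

Closed-loop characteristic equation: s² + 8.6s + 446.4 = 0, so ω_n = 21.13 rad/s and ζ = 8.6/(2·21.13) = 0.2035.
2% settling time T_s ≈ 4/(ζω_n) = 4/4.3 = 0.93 s.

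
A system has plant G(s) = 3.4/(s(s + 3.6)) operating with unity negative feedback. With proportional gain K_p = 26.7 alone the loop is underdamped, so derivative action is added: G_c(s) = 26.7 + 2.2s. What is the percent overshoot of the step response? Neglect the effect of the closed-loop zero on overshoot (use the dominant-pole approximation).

Forward path: (26.7 + 2.2s)·3.4/(s(s+3.6)). The closed-loop characteristic equation is s² + (3.6 + 3.4·2.2)s + 3.4·26.7 = 0.
That is s² + 11.08s + 90.78 = 0, so ω_n = 9.528 rad/s and ζ = 11.08/(2·9.528) = 0.5815.
%OS = 100·exp(−πζ/√(1−ζ²)) = 10.6%.

10.6%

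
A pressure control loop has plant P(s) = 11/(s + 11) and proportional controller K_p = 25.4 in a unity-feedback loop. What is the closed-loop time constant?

τ = 0.00344 s

Closed-loop transfer function: T(s) = K_p·P(s)/(1 + K_p·P(s)) = 279.4/(s + 11 + 279.4) = 279.4/(s + 290.4).
Time constant τ = 1/290.4 = 0.00344 s.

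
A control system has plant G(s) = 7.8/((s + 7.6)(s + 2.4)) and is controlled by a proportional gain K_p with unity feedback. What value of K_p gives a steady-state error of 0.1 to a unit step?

For a type-0 loop with proportional control, e_ss = 1/(1 + K_p·G(0)).
G(0) = 0.4276. Require 1/(1 + K_p·0.4276) = 0.1, so 1 + 0.4276·K_p = 10.
K_p = (10 − 1)/0.4276 = 21.

K_p = 21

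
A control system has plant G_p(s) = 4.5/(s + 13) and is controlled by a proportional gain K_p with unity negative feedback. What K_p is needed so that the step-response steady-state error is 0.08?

K_p = 33.2

For a type-0 loop with proportional control, e_ss = 1/(1 + K_p·G_p(0)).
G_p(0) = 0.3462. Require 1/(1 + K_p·0.3462) = 0.08, so 1 + 0.3462·K_p = 12.5.
K_p = (12.5 − 1)/0.3462 = 33.2.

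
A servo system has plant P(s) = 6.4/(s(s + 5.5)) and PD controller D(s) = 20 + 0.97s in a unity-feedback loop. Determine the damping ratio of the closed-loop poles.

Forward path: (20 + 0.97s)·6.4/(s(s+5.5)). The closed-loop characteristic equation is s² + (5.5 + 6.4·0.97)s + 6.4·20 = 0.
That is s² + 11.71s + 128 = 0, so ω_n = 11.31 rad/s and ζ = 11.71/(2·11.31) = 0.5174.

ζ = 0.517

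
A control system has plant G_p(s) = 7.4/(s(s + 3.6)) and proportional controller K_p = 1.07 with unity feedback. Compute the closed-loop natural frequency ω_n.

ω_n = 2.81 rad/s

The closed-loop denominator is s(s+3.6) + 1.07·7.4 = s² + 3.6s + 7.918.
Matching s² + 2ζω_n s + ω_n²: ω_n = √7.918 = 2.814 rad/s and 2ζω_n = 3.6, so ζ = 3.6/(2·2.814) = 0.64.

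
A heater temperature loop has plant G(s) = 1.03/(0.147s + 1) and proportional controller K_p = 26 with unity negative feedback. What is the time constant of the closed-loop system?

Closed loop: T(s) = K_p·G/(1+K_p·G) = 26.78/(0.147s + 1 + 26.78), with pole at s = −(1 + 26.78)/0.147 = −189.
Closed-loop time constant τ = 1/189 = 0.00529 s.

τ = 0.00529 s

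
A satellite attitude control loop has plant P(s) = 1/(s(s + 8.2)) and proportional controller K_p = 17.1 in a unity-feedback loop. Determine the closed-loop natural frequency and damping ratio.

ω_n = 4.14 rad/s, ζ = 0.991

The closed-loop denominator is s(s+8.2) + 17.1·1 = s² + 8.2s + 17.1.
So ω_n² = 17.1 ⇒ ω_n = 4.135 rad/s, and ζ = 8.2/(2ω_n) = 0.991.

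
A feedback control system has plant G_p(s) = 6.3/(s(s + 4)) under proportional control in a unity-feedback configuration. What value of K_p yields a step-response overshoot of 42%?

K_p = 8.96

From %OS = 100·exp(−πζ/√(1−ζ²)) = 42%, ζ = −ln(0.42)/√(π²+ln²(0.42)) = 0.2662.
Characteristic equation s² + 4s + 6.3K_p = 0 gives ζ = 4/(2√(6.3K_p)).
Setting ζ = 0.2662: √(6.3K_p) = 4/(2·0.2662) = 7.514, so K_p = 56.46/6.3 = 8.96.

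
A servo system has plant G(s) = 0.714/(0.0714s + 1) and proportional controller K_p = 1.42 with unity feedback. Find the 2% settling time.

Closed loop: T(s) = K_p·G/(1+K_p·G) = 1.014/(0.0714s + 1 + 1.014), with pole at s = −(1 + 1.014)/0.0714 = −28.21.
τ = 1/28.21 = 0.03545 s, so 2% settling time ≈ 4τ = 0.142 s.

T_s ≈ 0.142 s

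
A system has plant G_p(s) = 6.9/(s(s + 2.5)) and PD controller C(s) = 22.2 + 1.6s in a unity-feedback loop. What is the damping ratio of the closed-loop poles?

ζ = 0.547

Forward path: (22.2 + 1.6s)·6.9/(s(s+2.5)). The closed-loop characteristic equation is s² + (2.5 + 6.9·1.6)s + 6.9·22.2 = 0.
That is s² + 13.54s + 153.2 = 0, so ω_n = 12.38 rad/s and ζ = 13.54/(2·12.38) = 0.547.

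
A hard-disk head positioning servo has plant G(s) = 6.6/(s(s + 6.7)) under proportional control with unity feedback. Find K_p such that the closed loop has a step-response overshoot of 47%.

K_p = 31.1

From %OS = 100·exp(−πζ/√(1−ζ²)) = 47%, ζ = −ln(0.47)/√(π²+ln²(0.47)) = 0.2337.
Characteristic equation s² + 6.7s + 6.6K_p = 0 gives ζ = 6.7/(2√(6.6K_p)).
Setting ζ = 0.2337: √(6.6K_p) = 6.7/(2·0.2337) = 14.34, so K_p = 205.5/6.6 = 31.1.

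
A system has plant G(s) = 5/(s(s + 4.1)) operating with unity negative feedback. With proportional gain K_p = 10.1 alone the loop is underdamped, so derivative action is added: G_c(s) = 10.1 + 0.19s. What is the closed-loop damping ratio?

ζ = 0.355

Forward path: (10.1 + 0.19s)·5/(s(s+4.1)). The closed-loop characteristic equation is s² + (4.1 + 5·0.19)s + 5·10.1 = 0.
That is s² + 5.05s + 50.5 = 0, so ω_n = 7.106 rad/s and ζ = 5.05/(2·7.106) = 0.3553.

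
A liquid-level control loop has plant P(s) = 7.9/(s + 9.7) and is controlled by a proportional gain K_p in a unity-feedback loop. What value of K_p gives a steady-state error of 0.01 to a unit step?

Steady-state error for a unit step on this type-0 loop is 1/(1 + K_p·P(0)).
P(0) = 0.8144. Require 1/(1 + K_p·0.8144) = 0.01, so 1 + 0.8144·K_p = 100.
K_p = (100 − 1)/0.8144 = 122.

K_p = 122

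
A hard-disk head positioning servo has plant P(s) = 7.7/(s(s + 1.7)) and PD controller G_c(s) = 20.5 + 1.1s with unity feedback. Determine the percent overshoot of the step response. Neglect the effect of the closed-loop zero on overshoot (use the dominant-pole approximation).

24.9%

Forward path: (20.5 + 1.1s)·7.7/(s(s+1.7)). The closed-loop characteristic equation is s² + (1.7 + 7.7·1.1)s + 7.7·20.5 = 0.
That is s² + 10.17s + 157.8 = 0, so ω_n = 12.56 rad/s and ζ = 10.17/(2·12.56) = 0.4047.
%OS = 100·exp(−πζ/√(1−ζ²)) = 24.9%.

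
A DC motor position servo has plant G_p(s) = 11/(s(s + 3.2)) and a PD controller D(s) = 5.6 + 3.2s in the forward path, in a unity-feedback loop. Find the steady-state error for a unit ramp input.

0.0519

The loop has one pole at the origin (type 1). Velocity error constant K_v = lim_{s→0} s·D(s)G_p(s) = 5.6·11/3.2 = 19.25.
Steady-state error to a unit ramp: e_ss = 1/K_v = 0.0519.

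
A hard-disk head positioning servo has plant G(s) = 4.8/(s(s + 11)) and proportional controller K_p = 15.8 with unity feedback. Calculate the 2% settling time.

From 1 + K_pG(s) = 0: s² + 11s + 75.84 = 0 ⇒ ω_n = 8.709, ζ = 0.6316.
2% settling time T_s ≈ 4/(ζω_n) = 4/5.5 = 0.727 s.

T_s ≈ 0.727 s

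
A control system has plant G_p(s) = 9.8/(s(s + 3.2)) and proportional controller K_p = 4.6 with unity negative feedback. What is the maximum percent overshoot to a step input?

The closed-loop denominator s² + 3.2s + 45.08 gives ω_n = √45.08 = 6.714 and ζ = 3.2/(2ω_n) = 0.2383.
%OS = 100·exp(−πζ/√(1−ζ²)) = 100·exp(−π·0.2383/√0.9432) = 46.3%.

46.3%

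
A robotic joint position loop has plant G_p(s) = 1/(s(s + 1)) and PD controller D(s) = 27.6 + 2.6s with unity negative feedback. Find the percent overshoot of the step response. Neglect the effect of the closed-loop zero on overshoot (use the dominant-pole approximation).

31.8%

Forward path: (27.6 + 2.6s)·1/(s(s+1)). The closed-loop characteristic equation is s² + (1 + 1·2.6)s + 1·27.6 = 0.
That is s² + 3.6s + 27.6 = 0, so ω_n = 5.254 rad/s and ζ = 3.6/(2·5.254) = 0.3426.
%OS = 100·exp(−πζ/√(1−ζ²)) = 31.8%.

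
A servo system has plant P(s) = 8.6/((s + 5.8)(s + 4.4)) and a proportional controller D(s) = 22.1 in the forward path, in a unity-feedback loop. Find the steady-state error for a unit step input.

0.118

The loop is type 0. Static position error constant K_pos = D(0)·P(0) = 22.1·0.337 = 7.447.
Steady-state error to a unit step: e_ss = 1/(1+K_pos) = 1/8.447 = 0.118.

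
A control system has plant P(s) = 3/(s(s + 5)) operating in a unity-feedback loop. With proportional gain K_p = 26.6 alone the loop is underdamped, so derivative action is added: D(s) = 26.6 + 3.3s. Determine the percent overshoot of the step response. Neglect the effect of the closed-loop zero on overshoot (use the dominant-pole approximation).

0.867%

Forward path: (26.6 + 3.3s)·3/(s(s+5)). The closed-loop characteristic equation is s² + (5 + 3·3.3)s + 3·26.6 = 0.
That is s² + 14.9s + 79.8 = 0, so ω_n = 8.933 rad/s and ζ = 14.9/(2·8.933) = 0.834.
%OS = 100·exp(−πζ/√(1−ζ²)) = 0.867%.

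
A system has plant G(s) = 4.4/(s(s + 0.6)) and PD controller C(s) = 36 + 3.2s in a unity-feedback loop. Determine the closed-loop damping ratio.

Forward path: (36 + 3.2s)·4.4/(s(s+0.6)). The closed-loop characteristic equation is s² + (0.6 + 4.4·3.2)s + 4.4·36 = 0.
That is s² + 14.68s + 158.4 = 0, so ω_n = 12.59 rad/s and ζ = 14.68/(2·12.59) = 0.5832.

ζ = 0.583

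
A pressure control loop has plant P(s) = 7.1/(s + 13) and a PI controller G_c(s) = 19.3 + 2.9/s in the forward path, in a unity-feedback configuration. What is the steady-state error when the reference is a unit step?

The open loop G_c(s)P(s) has a pole at the origin (type 1), so the static position error constant is infinite and e_ss = 1/(1+∞) = 0.

0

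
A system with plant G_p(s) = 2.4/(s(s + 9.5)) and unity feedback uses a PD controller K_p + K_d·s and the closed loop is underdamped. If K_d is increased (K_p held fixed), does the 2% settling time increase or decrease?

decrease

Characteristic equation s² + (9.5 + 2.4K_d)s + 2.4K_p = 0: raising K_d increases ζω_n = (9.5+2.4K_d)/2 while the loop stays underdamped, so T_s ≈ 4/(ζω_n) decreases.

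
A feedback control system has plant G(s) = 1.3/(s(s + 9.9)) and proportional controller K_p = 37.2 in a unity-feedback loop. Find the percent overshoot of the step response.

Closed-loop characteristic equation: s² + 9.9s + 48.36 = 0, so ω_n = 6.954 rad/s and ζ = 9.9/(2·6.954) = 0.7118.
%OS = 100·exp(−πζ/√(1−ζ²)) = 100·exp(−π·0.7118/√0.4933) = 4.14%.

4.14%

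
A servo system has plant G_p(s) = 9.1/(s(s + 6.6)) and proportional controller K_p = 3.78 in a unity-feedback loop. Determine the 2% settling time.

T_s ≈ 1.21 s

From 1 + K_pG_p(s) = 0: s² + 6.6s + 34.4 = 0 ⇒ ω_n = 5.865, ζ = 0.5627.
2% settling time T_s ≈ 4/(ζω_n) = 4/3.3 = 1.21 s.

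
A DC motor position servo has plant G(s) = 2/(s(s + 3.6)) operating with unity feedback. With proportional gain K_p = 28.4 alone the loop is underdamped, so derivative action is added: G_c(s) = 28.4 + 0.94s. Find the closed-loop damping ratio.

Forward path: (28.4 + 0.94s)·2/(s(s+3.6)). The closed-loop characteristic equation is s² + (3.6 + 2·0.94)s + 2·28.4 = 0.
That is s² + 5.48s + 56.8 = 0, so ω_n = 7.537 rad/s and ζ = 5.48/(2·7.537) = 0.3636.

ζ = 0.364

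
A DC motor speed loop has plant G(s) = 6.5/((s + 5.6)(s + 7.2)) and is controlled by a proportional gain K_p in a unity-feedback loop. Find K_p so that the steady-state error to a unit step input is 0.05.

K_p = 118

Steady-state error for a unit step on this type-0 loop is 1/(1 + K_p·G(0)).
G(0) = 0.1612. Require 1/(1 + K_p·0.1612) = 0.05, so 1 + 0.1612·K_p = 20.
K_p = (20 − 1)/0.1612 = 118.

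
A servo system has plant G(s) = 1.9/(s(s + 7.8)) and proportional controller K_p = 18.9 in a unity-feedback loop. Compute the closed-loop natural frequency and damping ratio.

The closed-loop denominator is s(s+7.8) + 18.9·1.9 = s² + 7.8s + 35.91.
Matching s² + 2ζω_n s + ω_n²: ω_n = √35.91 = 5.992 rad/s and 2ζω_n = 7.8, so ζ = 7.8/(2·5.992) = 0.651.

ω_n = 5.99 rad/s, ζ = 0.651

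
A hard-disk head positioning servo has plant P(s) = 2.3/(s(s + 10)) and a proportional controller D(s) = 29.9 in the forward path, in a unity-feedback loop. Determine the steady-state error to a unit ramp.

The loop has one pole at the origin (type 1). Velocity error constant K_v = lim_{s→0} s·D(s)P(s) = 29.9·2.3/10 = 6.877.
Steady-state error to a unit ramp: e_ss = 1/K_v = 0.145.

0.145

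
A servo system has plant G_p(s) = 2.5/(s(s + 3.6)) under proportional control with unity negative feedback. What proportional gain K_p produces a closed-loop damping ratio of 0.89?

K_p = 1.64

Closed-loop characteristic equation: s² + 3.6s + K_p·2.5 = 0.
So ω_n = √(2.5K_p) and 2ζω_n = 3.6, giving ζ = 3.6/(2√(2.5K_p)).
Setting ζ = 0.89: √(2.5K_p) = 3.6/(2·0.89) = 2.022, so K_p = 4.09/2.5 = 1.64.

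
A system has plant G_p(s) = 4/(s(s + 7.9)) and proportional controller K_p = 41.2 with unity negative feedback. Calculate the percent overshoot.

From 1 + K_pG_p(s) = 0: s² + 7.9s + 164.8 = 0 ⇒ ω_n = 12.84, ζ = 0.3077.
%OS = 100·exp(−πζ/√(1−ζ²)) = 100·exp(−π·0.3077/√0.9053) = 36.2%.

36.2%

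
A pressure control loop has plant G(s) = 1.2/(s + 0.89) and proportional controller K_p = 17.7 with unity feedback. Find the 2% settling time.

Closed-loop transfer function: T(s) = K_p·G(s)/(1 + K_p·G(s)) = 21.24/(s + 0.89 + 21.24) = 21.24/(s + 22.13).
Time constant τ = 1/22.13 = 0.04519 s, so the 2% settling time is about 4τ = 0.181 s.

T_s ≈ 0.181 s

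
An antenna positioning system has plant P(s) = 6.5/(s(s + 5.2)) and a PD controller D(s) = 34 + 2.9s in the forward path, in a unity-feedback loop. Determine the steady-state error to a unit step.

0

The open loop D(s)P(s) has a pole at the origin (type 1), so the static position error constant is infinite and e_ss = 1/(1+∞) = 0.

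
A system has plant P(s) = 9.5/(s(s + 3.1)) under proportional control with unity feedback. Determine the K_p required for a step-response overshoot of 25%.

K_p = 1.55

From %OS = 100·exp(−πζ/√(1−ζ²)) = 25%, ζ = −ln(0.25)/√(π²+ln²(0.25)) = 0.4037.
Characteristic equation s² + 3.1s + 9.5K_p = 0 gives ζ = 3.1/(2√(9.5K_p)).
Setting ζ = 0.4037: √(9.5K_p) = 3.1/(2·0.4037) = 3.839, so K_p = 14.74/9.5 = 1.55.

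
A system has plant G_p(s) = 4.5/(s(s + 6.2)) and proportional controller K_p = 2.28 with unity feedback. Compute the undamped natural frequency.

With unity feedback the closed-loop characteristic equation is s² + 6.2s + 2.28·4.5 = s² + 6.2s + 10.26 = 0.
Matching s² + 2ζω_n s + ω_n²: ω_n = √10.26 = 3.203 rad/s and 2ζω_n = 6.2, so ζ = 6.2/(2·3.203) = 0.968.

ω_n = 3.2 rad/s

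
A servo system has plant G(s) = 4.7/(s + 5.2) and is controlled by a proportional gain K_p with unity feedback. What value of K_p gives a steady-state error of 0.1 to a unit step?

For a type-0 loop with proportional control, e_ss = 1/(1 + K_p·G(0)).
G(0) = 0.9038. Require 1/(1 + K_p·0.9038) = 0.1, so 1 + 0.9038·K_p = 10.
K_p = (10 − 1)/0.9038 = 9.96.

K_p = 9.96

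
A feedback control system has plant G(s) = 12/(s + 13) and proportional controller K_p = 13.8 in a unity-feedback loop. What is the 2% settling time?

T_s ≈ 0.0224 s

Closed-loop transfer function: T(s) = K_p·G(s)/(1 + K_p·G(s)) = 165.6/(s + 13 + 165.6) = 165.6/(s + 178.6).
Time constant τ = 1/178.6 = 0.005599 s, so the 2% settling time is about 4τ = 0.0224 s.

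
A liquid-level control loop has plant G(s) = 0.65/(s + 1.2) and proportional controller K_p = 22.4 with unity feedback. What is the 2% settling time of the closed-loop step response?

T_s ≈ 0.254 s

Closed-loop transfer function: T(s) = K_p·G(s)/(1 + K_p·G(s)) = 14.56/(s + 1.2 + 14.56) = 14.56/(s + 15.76).
Time constant τ = 1/15.76 = 0.06345 s, so the 2% settling time is about 4τ = 0.254 s.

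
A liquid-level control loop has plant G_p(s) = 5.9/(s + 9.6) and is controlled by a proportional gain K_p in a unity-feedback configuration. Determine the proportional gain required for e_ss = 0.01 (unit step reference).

For a type-0 loop with proportional control, e_ss = 1/(1 + K_p·G_p(0)).
G_p(0) = 0.6146. Require 1/(1 + K_p·0.6146) = 0.01, so 1 + 0.6146·K_p = 100.
K_p = (100 − 1)/0.6146 = 161.

K_p = 161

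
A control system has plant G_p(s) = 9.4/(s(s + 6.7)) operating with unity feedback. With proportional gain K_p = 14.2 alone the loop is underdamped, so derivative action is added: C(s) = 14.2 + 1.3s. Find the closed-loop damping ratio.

ζ = 0.819

Forward path: (14.2 + 1.3s)·9.4/(s(s+6.7)). The closed-loop characteristic equation is s² + (6.7 + 9.4·1.3)s + 9.4·14.2 = 0.
That is s² + 18.92s + 133.5 = 0, so ω_n = 11.55 rad/s and ζ = 18.92/(2·11.55) = 0.8188.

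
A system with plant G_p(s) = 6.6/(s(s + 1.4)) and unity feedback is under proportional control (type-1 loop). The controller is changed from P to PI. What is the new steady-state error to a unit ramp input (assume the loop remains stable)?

0

The integrator raises the loop to type 2, so K_v → ∞ and e_ss to a ramp is zero.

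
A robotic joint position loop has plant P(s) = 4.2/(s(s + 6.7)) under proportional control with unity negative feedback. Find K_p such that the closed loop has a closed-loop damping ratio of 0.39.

Closed-loop characteristic equation: s² + 6.7s + K_p·4.2 = 0.
So ω_n = √(4.2K_p) and 2ζω_n = 6.7, giving ζ = 6.7/(2√(4.2K_p)).
Setting ζ = 0.39: √(4.2K_p) = 6.7/(2·0.39) = 8.59, so K_p = 73.78/4.2 = 17.6.

K_p = 17.6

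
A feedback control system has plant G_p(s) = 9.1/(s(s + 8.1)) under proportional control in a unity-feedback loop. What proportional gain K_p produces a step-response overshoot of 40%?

K_p = 23

From %OS = 100·exp(−πζ/√(1−ζ²)) = 40%, ζ = −ln(0.4)/√(π²+ln²(0.4)) = 0.28.
Characteristic equation s² + 8.1s + 9.1K_p = 0 gives ζ = 8.1/(2√(9.1K_p)).
Setting ζ = 0.28: √(9.1K_p) = 8.1/(2·0.28) = 14.46, so K_p = 209.2/9.1 = 23.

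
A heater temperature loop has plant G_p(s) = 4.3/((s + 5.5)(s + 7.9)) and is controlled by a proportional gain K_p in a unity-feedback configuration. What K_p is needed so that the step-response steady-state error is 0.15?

Steady-state error for a unit step on this type-0 loop is 1/(1 + K_p·G_p(0)).
G_p(0) = 0.09896. Require 1/(1 + K_p·0.09896) = 0.15, so 1 + 0.09896·K_p = 6.667.
K_p = (6.667 − 1)/0.09896 = 57.3.

K_p = 57.3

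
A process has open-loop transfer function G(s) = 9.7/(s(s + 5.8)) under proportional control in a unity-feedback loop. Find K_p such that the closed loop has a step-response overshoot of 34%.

K_p = 8.22

From %OS = 100·exp(−πζ/√(1−ζ²)) = 34%, ζ = −ln(0.34)/√(π²+ln²(0.34)) = 0.3248.
Characteristic equation s² + 5.8s + 9.7K_p = 0 gives ζ = 5.8/(2√(9.7K_p)).
Setting ζ = 0.3248: √(9.7K_p) = 5.8/(2·0.3248) = 8.929, so K_p = 79.73/9.7 = 8.22.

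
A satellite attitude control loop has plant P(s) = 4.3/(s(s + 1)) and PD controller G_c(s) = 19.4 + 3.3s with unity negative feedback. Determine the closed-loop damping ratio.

Forward path: (19.4 + 3.3s)·4.3/(s(s+1)). The closed-loop characteristic equation is s² + (1 + 4.3·3.3)s + 4.3·19.4 = 0.
That is s² + 15.19s + 83.42 = 0, so ω_n = 9.133 rad/s and ζ = 15.19/(2·9.133) = 0.8316.

ζ = 0.832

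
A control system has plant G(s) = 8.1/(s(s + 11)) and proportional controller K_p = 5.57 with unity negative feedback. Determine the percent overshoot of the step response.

1.13%

Closed-loop characteristic equation: s² + 11s + 45.12 = 0, so ω_n = 6.717 rad/s and ζ = 11/(2·6.717) = 0.8188.
%OS = 100·exp(−πζ/√(1−ζ²)) = 100·exp(−π·0.8188/√0.3295) = 1.13%.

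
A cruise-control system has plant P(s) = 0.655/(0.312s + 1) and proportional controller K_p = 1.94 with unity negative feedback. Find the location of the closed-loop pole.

s = -7.278

Closed loop: T(s) = K_p·P/(1+K_p·P) = 1.271/(0.312s + 1 + 1.271), with pole at s = −(1 + 1.271)/0.312 = −7.278.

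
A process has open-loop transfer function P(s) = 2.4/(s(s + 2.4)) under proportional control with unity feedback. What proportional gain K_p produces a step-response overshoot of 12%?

From %OS = 100·exp(−πζ/√(1−ζ²)) = 12%, ζ = −ln(0.12)/√(π²+ln²(0.12)) = 0.5594.
Characteristic equation s² + 2.4s + 2.4K_p = 0 gives ζ = 2.4/(2√(2.4K_p)).
Setting ζ = 0.5594: √(2.4K_p) = 2.4/(2·0.5594) = 2.145, so K_p = 4.601/2.4 = 1.92.

K_p = 1.92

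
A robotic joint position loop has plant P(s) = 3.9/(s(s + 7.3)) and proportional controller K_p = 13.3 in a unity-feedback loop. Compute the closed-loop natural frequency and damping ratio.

ω_n = 7.2 rad/s, ζ = 0.507

With unity feedback the closed-loop characteristic equation is s² + 7.3s + 13.3·3.9 = s² + 7.3s + 51.87 = 0.
Matching s² + 2ζω_n s + ω_n²: ω_n = √51.87 = 7.202 rad/s and 2ζω_n = 7.3, so ζ = 7.3/(2·7.202) = 0.507.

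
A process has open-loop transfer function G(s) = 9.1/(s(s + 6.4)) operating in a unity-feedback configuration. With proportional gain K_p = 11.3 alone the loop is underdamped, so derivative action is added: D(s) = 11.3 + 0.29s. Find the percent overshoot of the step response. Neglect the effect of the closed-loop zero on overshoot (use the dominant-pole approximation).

20.9%

Forward path: (11.3 + 0.29s)·9.1/(s(s+6.4)). The closed-loop characteristic equation is s² + (6.4 + 9.1·0.29)s + 9.1·11.3 = 0.
That is s² + 9.039s + 102.8 = 0, so ω_n = 10.14 rad/s and ζ = 9.039/(2·10.14) = 0.4457.
%OS = 100·exp(−πζ/√(1−ζ²)) = 20.9%.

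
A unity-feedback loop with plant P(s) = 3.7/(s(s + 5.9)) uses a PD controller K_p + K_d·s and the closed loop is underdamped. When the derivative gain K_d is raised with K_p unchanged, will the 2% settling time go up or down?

Characteristic equation s² + (5.9 + 3.7K_d)s + 3.7K_p = 0: raising K_d increases ζω_n = (5.9+3.7K_d)/2 while the loop stays underdamped, so T_s ≈ 4/(ζω_n) decreases.

decrease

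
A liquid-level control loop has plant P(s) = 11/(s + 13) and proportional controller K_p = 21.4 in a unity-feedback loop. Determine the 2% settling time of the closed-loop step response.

Closed-loop transfer function: T(s) = K_p·P(s)/(1 + K_p·P(s)) = 235.4/(s + 13 + 235.4) = 235.4/(s + 248.4).
Time constant τ = 1/248.4 = 0.004026 s, so the 2% settling time is about 4τ = 0.0161 s.

T_s ≈ 0.0161 s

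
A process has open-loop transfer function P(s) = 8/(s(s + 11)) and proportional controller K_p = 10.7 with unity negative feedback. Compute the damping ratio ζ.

With unity feedback the closed-loop characteristic equation is s² + 11s + 10.7·8 = s² + 11s + 85.6 = 0.
Matching s² + 2ζω_n s + ω_n²: ω_n = √85.6 = 9.252 rad/s and 2ζω_n = 11, so ζ = 11/(2·9.252) = 0.594.

ζ = 0.594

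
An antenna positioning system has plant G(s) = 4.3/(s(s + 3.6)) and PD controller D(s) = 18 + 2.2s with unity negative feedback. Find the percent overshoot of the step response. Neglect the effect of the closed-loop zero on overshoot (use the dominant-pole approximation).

3.08%

Forward path: (18 + 2.2s)·4.3/(s(s+3.6)). The closed-loop characteristic equation is s² + (3.6 + 4.3·2.2)s + 4.3·18 = 0.
That is s² + 13.06s + 77.4 = 0, so ω_n = 8.798 rad/s and ζ = 13.06/(2·8.798) = 0.7422.
%OS = 100·exp(−πζ/√(1−ζ²)) = 3.08%.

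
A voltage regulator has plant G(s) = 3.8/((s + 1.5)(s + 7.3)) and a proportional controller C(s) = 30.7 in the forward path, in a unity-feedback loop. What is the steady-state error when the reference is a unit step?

The loop is type 0. Static position error constant K_pos = C(0)·G(0) = 30.7·0.347 = 10.65.
Steady-state error to a unit step: e_ss = 1/(1+K_pos) = 1/11.65 = 0.0858.

0.0858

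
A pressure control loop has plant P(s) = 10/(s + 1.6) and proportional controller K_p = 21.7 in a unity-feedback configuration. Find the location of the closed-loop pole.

Closed-loop transfer function: T(s) = K_p·P(s)/(1 + K_p·P(s)) = 217/(s + 1.6 + 217) = 217/(s + 218.6).
The closed-loop pole is at s = −218.6.

s = -218.6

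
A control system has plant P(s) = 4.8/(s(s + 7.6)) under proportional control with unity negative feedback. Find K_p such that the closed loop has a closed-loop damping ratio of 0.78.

K_p = 4.94

Closed-loop characteristic equation: s² + 7.6s + K_p·4.8 = 0.
So ω_n = √(4.8K_p) and 2ζω_n = 7.6, giving ζ = 7.6/(2√(4.8K_p)).
Setting ζ = 0.78: √(4.8K_p) = 7.6/(2·0.78) = 4.872, so K_p = 23.73/4.8 = 4.94.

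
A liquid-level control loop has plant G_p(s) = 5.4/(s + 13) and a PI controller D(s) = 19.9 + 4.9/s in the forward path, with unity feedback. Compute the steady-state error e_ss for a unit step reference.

0

The open loop D(s)G_p(s) has a pole at the origin (type 1), so the static position error constant is infinite and e_ss = 1/(1+∞) = 0.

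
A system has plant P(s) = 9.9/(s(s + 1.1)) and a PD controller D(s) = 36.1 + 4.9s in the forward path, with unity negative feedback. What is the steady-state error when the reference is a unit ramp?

0.00308

The loop has one pole at the origin (type 1). Velocity error constant K_v = lim_{s→0} s·D(s)P(s) = 36.1·9.9/1.1 = 324.9.
Steady-state error to a unit ramp: e_ss = 1/K_v = 0.00308.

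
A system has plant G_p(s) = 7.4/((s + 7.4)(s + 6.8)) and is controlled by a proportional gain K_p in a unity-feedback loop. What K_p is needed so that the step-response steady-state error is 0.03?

The loop is type 0, so e_ss(step) = 1/(1 + K_pos) with K_pos = K_p·G_p(0).
G_p(0) = 0.1471. Require 1/(1 + K_p·0.1471) = 0.03, so 1 + 0.1471·K_p = 33.33.
K_p = (33.33 − 1)/0.1471 = 220.

K_p = 220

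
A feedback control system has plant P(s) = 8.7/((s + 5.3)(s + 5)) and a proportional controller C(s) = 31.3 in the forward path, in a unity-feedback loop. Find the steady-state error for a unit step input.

The loop is type 0. Static position error constant K_pos = C(0)·P(0) = 31.3·0.3283 = 10.28.
Steady-state error to a unit step: e_ss = 1/(1+K_pos) = 1/11.28 = 0.0887.

0.0887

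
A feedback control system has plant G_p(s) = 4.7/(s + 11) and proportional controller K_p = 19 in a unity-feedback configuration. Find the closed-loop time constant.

τ = 0.00997 s

Closed-loop transfer function: T(s) = K_p·G_p(s)/(1 + K_p·G_p(s)) = 89.3/(s + 11 + 89.3) = 89.3/(s + 100.3).
Time constant τ = 1/100.3 = 0.00997 s.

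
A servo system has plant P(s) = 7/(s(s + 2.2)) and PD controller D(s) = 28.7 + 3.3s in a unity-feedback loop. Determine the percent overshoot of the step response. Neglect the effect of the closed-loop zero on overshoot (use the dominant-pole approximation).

Forward path: (28.7 + 3.3s)·7/(s(s+2.2)). The closed-loop characteristic equation is s² + (2.2 + 7·3.3)s + 7·28.7 = 0.
That is s² + 25.3s + 200.9 = 0, so ω_n = 14.17 rad/s and ζ = 25.3/(2·14.17) = 0.8925.
%OS = 100·exp(−πζ/√(1−ζ²)) = 0.2%.

0.2%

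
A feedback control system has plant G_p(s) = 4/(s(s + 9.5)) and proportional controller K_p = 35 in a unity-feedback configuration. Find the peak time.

Closed-loop characteristic equation: s² + 9.5s + 140 = 0, so ω_n = 11.83 rad/s and ζ = 9.5/(2·11.83) = 0.4014.
Damped frequency ω_d = ω_n√(1−ζ²) = 10.84 rad/s, so peak time T_p = π/ω_d = 0.29 s.

T_p = 0.29 s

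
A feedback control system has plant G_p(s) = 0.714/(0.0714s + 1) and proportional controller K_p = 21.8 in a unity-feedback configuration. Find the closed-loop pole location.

Closed loop: T(s) = K_p·G_p/(1+K_p·G_p) = 15.57/(0.0714s + 1 + 15.57), with pole at s = −(1 + 15.57)/0.0714 = −232.

s = -232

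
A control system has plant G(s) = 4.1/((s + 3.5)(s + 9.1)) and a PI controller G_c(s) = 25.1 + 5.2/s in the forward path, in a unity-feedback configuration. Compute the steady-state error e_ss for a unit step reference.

0

The open loop G_c(s)G(s) has a pole at the origin (type 1), so the static position error constant is infinite and e_ss = 1/(1+∞) = 0.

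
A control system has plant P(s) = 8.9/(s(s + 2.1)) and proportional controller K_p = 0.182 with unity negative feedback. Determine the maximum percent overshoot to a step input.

1.02%

From 1 + K_pP(s) = 0: s² + 2.1s + 1.62 = 0 ⇒ ω_n = 1.273, ζ = 0.825.
%OS = 100·exp(−πζ/√(1−ζ²)) = 100·exp(−π·0.825/√0.3194) = 1.02%.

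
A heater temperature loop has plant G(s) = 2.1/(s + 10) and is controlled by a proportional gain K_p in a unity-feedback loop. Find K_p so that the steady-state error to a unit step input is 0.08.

For a type-0 loop with proportional control, e_ss = 1/(1 + K_p·G(0)).
G(0) = 0.21. Require 1/(1 + K_p·0.21) = 0.08, so 1 + 0.21·K_p = 12.5.
K_p = (12.5 − 1)/0.21 = 54.8.

K_p = 54.8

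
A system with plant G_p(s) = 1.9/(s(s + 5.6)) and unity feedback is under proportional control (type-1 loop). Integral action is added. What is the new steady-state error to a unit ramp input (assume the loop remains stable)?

The integrator raises the loop to type 2, so K_v → ∞ and e_ss to a ramp is zero.

0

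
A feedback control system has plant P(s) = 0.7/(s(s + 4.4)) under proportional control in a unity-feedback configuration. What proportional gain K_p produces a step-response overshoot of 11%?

K_p = 20.9

From %OS = 100·exp(−πζ/√(1−ζ²)) = 11%, ζ = −ln(0.11)/√(π²+ln²(0.11)) = 0.5749.
Characteristic equation s² + 4.4s + 0.7K_p = 0 gives ζ = 4.4/(2√(0.7K_p)).
Setting ζ = 0.5749: √(0.7K_p) = 4.4/(2·0.5749) = 3.827, so K_p = 14.64/0.7 = 20.9.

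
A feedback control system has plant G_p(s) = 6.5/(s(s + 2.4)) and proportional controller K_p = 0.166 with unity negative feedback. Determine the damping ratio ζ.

ζ = 1.16

With unity feedback the closed-loop characteristic equation is s² + 2.4s + 0.166·6.5 = s² + 2.4s + 1.079 = 0.
Matching s² + 2ζω_n s + ω_n²: ω_n = √1.079 = 1.039 rad/s and 2ζω_n = 2.4, so ζ = 2.4/(2·1.039) = 1.16.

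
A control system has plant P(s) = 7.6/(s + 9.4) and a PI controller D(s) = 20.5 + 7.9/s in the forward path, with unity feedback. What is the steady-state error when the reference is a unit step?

The open loop D(s)P(s) has a pole at the origin (type 1), so the static position error constant is infinite and e_ss = 1/(1+∞) = 0.

0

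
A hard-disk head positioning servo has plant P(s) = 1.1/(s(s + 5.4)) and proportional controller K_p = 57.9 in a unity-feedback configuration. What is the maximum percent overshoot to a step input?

32.3%

The closed-loop denominator s² + 5.4s + 63.69 gives ω_n = √63.69 = 7.981 and ζ = 5.4/(2ω_n) = 0.3383.
%OS = 100·exp(−πζ/√(1−ζ²)) = 100·exp(−π·0.3383/√0.8855) = 32.3%.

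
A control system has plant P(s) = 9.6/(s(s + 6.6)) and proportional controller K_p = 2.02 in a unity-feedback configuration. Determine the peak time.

From 1 + K_pP(s) = 0: s² + 6.6s + 19.39 = 0 ⇒ ω_n = 4.404, ζ = 0.7494.
Damped frequency ω_d = ω_n√(1−ζ²) = 2.916 rad/s, so peak time T_p = π/ω_d = 1.08 s.

T_p = 1.08 s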